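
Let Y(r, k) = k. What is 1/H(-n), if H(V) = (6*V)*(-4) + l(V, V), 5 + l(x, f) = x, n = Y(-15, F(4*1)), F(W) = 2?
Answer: 1/41 ≈ 0.024390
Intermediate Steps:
n = 2
l(x, f) = -5 + x
H(V) = -5 - 23*V (H(V) = (6*V)*(-4) + (-5 + V) = -24*V + (-5 + V) = -5 - 23*V)
1/H(-n) = 1/(-5 - (-23)*2) = 1/(-5 - 23*(-2)) = 1/(-5 + 46) = 1/41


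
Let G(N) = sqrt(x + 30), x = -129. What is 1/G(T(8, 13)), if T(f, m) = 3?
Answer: -I*sqrt(11)/33 ≈ -0.1005*I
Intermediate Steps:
G(N) = 3*I*sqrt(11) (G(N) = sqrt(-129 + 30) = sqrt(-99) = 3*I*sqrt(11))
1/G(T(8, 13)) = 1/(3*I*sqrt(11)) = -I*sqrt(11)/33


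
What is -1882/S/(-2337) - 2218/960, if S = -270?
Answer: -23355709/10095840 ≈ -2.3134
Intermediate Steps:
-1882/S/(-2337) - 2218/960 = -1882/(-270)/(-2337) - 2218/960 = -1882*(-1/270)*(-1/2337) - 2218*1/960 = (941/135)*(-1/2337) - 1109/480 = -941/315495 - 1109/480 = -23355709/10095840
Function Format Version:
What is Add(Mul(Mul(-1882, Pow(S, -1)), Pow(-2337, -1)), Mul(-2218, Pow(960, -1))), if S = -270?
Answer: Rational(-23355709, 10095840) ≈ -2.3134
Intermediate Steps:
Add(Mul(Mul(-1882, Pow(S, -1)), Pow(-2337, -1)), Mul(-2218, Pow(960, -1))) = Add(Mul(Mul(-1882, Pow(-270, -1)), Pow(-2337, -1)), Mul(-2218, Pow(960, -1))) = Add(Mul(Mul(-1882, Rational(-1, 270)), Rational(-1, 2337)), Mul(-2218, Rational(1, 960))) = Add(Mul(Rational(941, 135), Rational(-1, 2337)), Rational(-1109, 480)) = Add(Rational(-941, 315495), Rational(-1109, 480)) = Rational(-23355709, 10095840)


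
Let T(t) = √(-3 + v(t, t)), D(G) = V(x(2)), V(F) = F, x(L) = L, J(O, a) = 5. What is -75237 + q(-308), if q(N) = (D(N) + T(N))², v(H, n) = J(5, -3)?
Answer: -75231 + 4*√2 ≈ -75225.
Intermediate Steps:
v(H, n) = 5
D(G) = 2
T(t) = √2 (T(t) = √(-3 + 5) = √2)
q(N) = (2 + √2)²
-75237 + q(-308) = -75237 + (2 + √2)²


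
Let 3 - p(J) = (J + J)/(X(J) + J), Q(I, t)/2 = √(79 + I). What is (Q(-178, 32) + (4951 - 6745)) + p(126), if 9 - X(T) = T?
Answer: -1819 + 6*I*√11 ≈ -1819.0 + 19.9*I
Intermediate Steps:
Q(I, t) = 2*√(79 + I)
X(T) = 9 - T
p(J) = 3 - 2*J/9 (p(J) = 3 - (J + J)/((9 - J) + J) = 3 - 2*J/9)
(Q(-178, 32) + (4951 - 6745)) + p(126) = (2*√(79 - 178) + (4951 - 6745)) + (3 - 2/9*126) = (2*√(-99) - 1794) + (3 - 28) = (2*(3*I*√11) - 1794) - 25 = (6*I*√11 - 1794) - 25 = (-1794 + 6*I*√11) - 25 = -1819 + 6*I*√11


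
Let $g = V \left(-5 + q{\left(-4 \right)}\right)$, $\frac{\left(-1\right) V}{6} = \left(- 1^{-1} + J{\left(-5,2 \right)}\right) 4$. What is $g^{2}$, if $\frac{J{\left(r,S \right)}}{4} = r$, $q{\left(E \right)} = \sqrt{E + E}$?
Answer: $4318272 - 5080320 i \sqrt{2} \approx 4.3183 \cdot 10^{6} - 7.1847 \cdot 10^{6} i$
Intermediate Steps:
$q{\left(E \right)} = \sqrt{2} \sqrt{E}$ ($q{\left(E \right)} = \sqrt{2 E} = \sqrt{2} \sqrt{E}$)
$J{\left(r,S \right)} = 4 r$
$V = 504$ ($V = - 6 \left(- 1^{-1} + 4 \left(-5\right)\right) 4 = - 6 \left(\left(-1\right) 1 - 20\right) 4 = - 6 \left(-1 - 20\right) 4 = - 6 \left(\left(-21\right) 4\right) = \left(-6\right) \left(-84\right) = 504$)
$g = -2520 + 1008 i \sqrt{2}$ ($g = 504 \left(-5 + \sqrt{2} \sqrt{-4}\right) = 504 \left(-5 + \sqrt{2} \cdot 2 i\right) = 504 \left(-5 + 2 i \sqrt{2}\right) = -2520 + 1008 i \sqrt{2} \approx -2520.0 + 1425.5 i$)
$g^{2} = \left(-2520 + 1008 i \sqrt{2}\right)^{2}$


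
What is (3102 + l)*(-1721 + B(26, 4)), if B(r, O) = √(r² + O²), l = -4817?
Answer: 2951515 - 3430*√173 ≈ 2.9064e+6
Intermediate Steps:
B(r, O) = √(O² + r²)
(3102 + l)*(-1721 + B(26, 4)) = (3102 - 4817)*(-1721 + √(4² + 26²)) = -1715*(-1721 + √(16 + 676)) = -1715*(-1721 + √692) = -1715*(-1721 + 2*√173) = 2951515 - 3430*√173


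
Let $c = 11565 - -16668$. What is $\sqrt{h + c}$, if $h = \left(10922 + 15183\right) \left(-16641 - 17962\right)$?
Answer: $i \sqrt{903283082} \approx 30055.0 i$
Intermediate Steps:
$h = -903311315$ ($h = 26105 \left(-34603\right) = -903311315$)
$c = 28233$ ($c = 11565 + 16668 = 28233$)
$\sqrt{h + c} = \sqrt{-903311315 + 28233} = \sqrt{-903283082} = i \sqrt{903283082}$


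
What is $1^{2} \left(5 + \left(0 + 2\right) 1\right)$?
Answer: $7$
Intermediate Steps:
$1^{2} \left(5 + \left(0 + 2\right) 1\right) = 1 \left(5 + 2 \cdot 1\right) = 1 \left(5 + 2\right) = 1 \cdot 7 = 7$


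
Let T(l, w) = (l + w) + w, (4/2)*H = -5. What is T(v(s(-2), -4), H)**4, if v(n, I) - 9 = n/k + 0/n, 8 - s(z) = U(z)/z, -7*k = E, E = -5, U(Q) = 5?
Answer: 1222830961/10000 ≈ 1.2228e+5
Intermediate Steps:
H = -5/2 (H = (1/2)*(-5) = -5/2 ≈ -2.5000)
k = 5/7 (k = -1/7*(-5) = 5/7 ≈ 0.71429)
s(z) = 8 - 5/z
v(n, I) = 9 + 7*n/5 (v(n, I) = 9 + (n/(5/7) + 0/n) = 9 + (n*(7/5) + 0) = 9 + (7*n/5 + 0) = 9 + 7*n/5)
T(l, w) = l + 2*w
T(v(s(-2), -4), H)**4 = ((9 + 7*(8 - 5/(-2))/5) + 2*(-5/2))**4 = ((9 + 7*(8 - 5*(-1/2))/5) - 5)**4 = ((9 + 7*(8 + 5/2)/5) - 5)**4 = ((9 + (7/5)*(21/2)) - 5)**4 = ((9 + 147/10) - 5)**4 = (237/10 - 5)**4 = (187/10)**4 = 1222830961/10000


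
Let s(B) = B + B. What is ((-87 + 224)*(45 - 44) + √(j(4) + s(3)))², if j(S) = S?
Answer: (137 + √10)² ≈ 19645.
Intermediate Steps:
s(B) = 2*B
((-87 + 224)*(45 - 44) + √(j(4) + s(3)))² = ((-87 + 224)*(45 - 44) + √(4 + 2*3))² = (137*1 + √(4 + 6))² = (137 + √10)²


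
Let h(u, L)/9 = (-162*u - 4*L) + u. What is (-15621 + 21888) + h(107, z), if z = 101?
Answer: -152412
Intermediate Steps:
h(u, L) = -1449*u - 36*L (h(u, L) = 9*((-162*u - 4*L) + u) = 9*(-161*u - 4*L) = -1449*u - 36*L)
(-15621 + 21888) + h(107, z) = (-15621 + 21888) + (-1449*107 - 36*101) = 6267 + (-155043 - 3636) = 6267 - 158679 = -152412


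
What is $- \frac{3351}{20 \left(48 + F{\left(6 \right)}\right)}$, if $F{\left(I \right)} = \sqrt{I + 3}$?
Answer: $- \frac{1117}{340} \approx -3.2853$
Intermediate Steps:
$F{\left(I \right)} = \sqrt{3 + I}$
$- \frac{3351}{20 \left(48 + F{\left(6 \right)}\right)} = - \frac{3351}{20 \left(48 + \sqrt{3 + 6}\right)} = - \frac{3351}{20 \left(48 + \sqrt{9}\right)} = - \frac{3351}{20 \left(48 + 3\right)} = - \frac{3351}{20 \cdot 51} = - \frac{3351}{1020} = \left(-3351\right) \frac{1}{1020} = - \frac{1117}{340}$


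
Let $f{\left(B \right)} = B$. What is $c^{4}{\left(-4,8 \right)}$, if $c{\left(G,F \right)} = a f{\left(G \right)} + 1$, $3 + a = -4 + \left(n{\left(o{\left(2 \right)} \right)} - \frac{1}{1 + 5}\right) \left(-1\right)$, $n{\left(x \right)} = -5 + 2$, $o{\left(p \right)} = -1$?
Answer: $\frac{5764801}{81} \approx 71170.0$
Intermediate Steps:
$n{\left(x \right)} = -3$
$a = - \frac{23}{6}$ ($a = -3 - \left(4 - \left(-3 - \frac{1}{1 + 5}\right) \left(-1\right)\right) = -3 - \left(4 - \left(-3 - \frac{1}{6}\right) \left(-1\right)\right) = -3 - \frac{5}{6} = - \frac{23}{6} \approx -3.8333$)
$c{\left(G,F \right)} = 1 - \frac{23 G}{6}$ ($c{\left(G,F \right)} = - \frac{23 G}{6} + 1 = 1 - \frac{23 G}{6}$)
$c^{4}{\left(-4,8 \right)} = \left(1 - - \frac{46}{3}\right)^{4} = \left(1 + \frac{46}{3}\right)^{4} = \left(\frac{49}{3}\right)^{4} = \frac{5764801}{81}$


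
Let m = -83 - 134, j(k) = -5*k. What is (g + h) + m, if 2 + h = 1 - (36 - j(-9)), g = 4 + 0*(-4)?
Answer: -205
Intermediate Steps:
m = -217
g = 4 (g = 4 + 0 = 4)
h = 8 (h = -2 + (1 - (36 - (-5)*(-9))) = -2 + (1 - (36 - 1*45)) = -2 + (1 - (36 - 45)) = -2 + (1 - 1*(-9)) = -2 + (1 + 9) = -2 + 10 = 8)
(g + h) + m = (4 + 8) - 217 = 12 - 217 = -205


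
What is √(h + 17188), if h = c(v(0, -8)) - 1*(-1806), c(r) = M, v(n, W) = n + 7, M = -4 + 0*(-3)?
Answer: 3*√2110 ≈ 137.80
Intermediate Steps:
M = -4 (M = -4 + 0 = -4)
v(n, W) = 7 + n
c(r) = -4
h = 1802 (h = -4 - 1*(-1806) = -4 + 1806 = 1802)
√(h + 17188) = √(1802 + 17188) = √18990 = 3*√2110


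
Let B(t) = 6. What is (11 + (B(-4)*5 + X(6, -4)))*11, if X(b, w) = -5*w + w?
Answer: 627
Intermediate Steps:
X(b, w) = -4*w
(11 + (B(-4)*5 + X(6, -4)))*11 = (11 + (6*5 - 4*(-4)))*11 = (11 + (30 + 16))*11 = (11 + 46)*11 = 57*11 = 627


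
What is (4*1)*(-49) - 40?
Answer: -236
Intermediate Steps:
(4*1)*(-49) - 40 = 4*(-49) - 40 = -196 - 40 = -236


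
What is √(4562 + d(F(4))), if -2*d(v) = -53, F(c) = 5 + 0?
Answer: √18354/2 ≈ 67.739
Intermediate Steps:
F(c) = 5
d(v) = 53/2 (d(v) = -½*(-53) = 53/2)
√(4562 + d(F(4))) = √(4562 + 53/2) = √(9177/2) = √18354/2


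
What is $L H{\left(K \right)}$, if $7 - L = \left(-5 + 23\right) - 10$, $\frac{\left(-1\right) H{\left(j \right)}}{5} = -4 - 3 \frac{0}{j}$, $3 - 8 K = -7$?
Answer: $-20$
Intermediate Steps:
$K = \frac{5}{4}$ ($K = \frac{3}{8} - - \frac{7}{8} = \frac{3}{8} + \frac{7}{8} = \frac{5}{4} \approx 1.25$)
$H{\left(j \right)} = 20$ ($H{\left(j \right)} = - 5 \left(-4 - 3 \frac{0}{j}\right) = - 5 \left(-4 - 0\right) = - 5 \left(-4 + 0\right) = \left(-5\right) \left(-4\right) = 20$)
$L = -1$ ($L = 7 - \left(\left(-5 + 23\right) - 10\right) = 7 - \left(18 - 10\right) = 7 - 8 = -1$)
$L H{\left(K \right)} = \left(-1\right) 20 = -20$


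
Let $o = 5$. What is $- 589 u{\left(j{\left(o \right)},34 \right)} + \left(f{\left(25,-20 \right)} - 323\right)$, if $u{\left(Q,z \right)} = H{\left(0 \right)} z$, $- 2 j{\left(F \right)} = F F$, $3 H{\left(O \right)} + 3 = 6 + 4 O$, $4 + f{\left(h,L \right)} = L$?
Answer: $-20373$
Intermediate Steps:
$f{\left(h,L \right)} = -4 + L$
$H{\left(O \right)} = 1 + \frac{4 O}{3}$ ($H{\left(O \right)} = -1 + \frac{6 + 4 O}{3} = -1 + \left(2 + \frac{4 O}{3}\right) = 1 + \frac{4 O}{3}$)
$j{\left(F \right)} = - \frac{F^{2}}{2}$ ($j{\left(F \right)} = - \frac{F F}{2} = - \frac{F^{2}}{2}$)
$u{\left(Q,z \right)} = z$ ($u{\left(Q,z \right)} = \left(1 + \frac{4}{3} \cdot 0\right) z = \left(1 + 0\right) z = 1 z = z$)
$- 589 u{\left(j{\left(o \right)},34 \right)} + \left(f{\left(25,-20 \right)} - 323\right) = \left(-589\right) 34 - 347 = -20026 - 347 = -20373$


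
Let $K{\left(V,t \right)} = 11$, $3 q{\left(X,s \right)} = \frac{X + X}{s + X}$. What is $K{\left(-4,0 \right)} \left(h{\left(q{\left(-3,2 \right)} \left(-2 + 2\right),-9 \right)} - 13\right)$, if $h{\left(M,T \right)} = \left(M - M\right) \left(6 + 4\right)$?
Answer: $-143$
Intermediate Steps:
$q{\left(X,s \right)} = \frac{2 X}{3 \left(X + s\right)}$ ($q{\left(X,s \right)} = \frac{\left(X + X\right) \frac{1}{s + X}}{3} = \frac{2 X \frac{1}{X + s}}{3} = \frac{2 X}{3 \left(X + s\right)}$)
$h{\left(M,T \right)} = 0$ ($h{\left(M,T \right)} = 0 \cdot 10 = 0$)
$K{\left(-4,0 \right)} \left(h{\left(q{\left(-3,2 \right)} \left(-2 + 2\right),-9 \right)} - 13\right) = 11 \left(0 - 13\right) = 11 \left(-13\right) = -143$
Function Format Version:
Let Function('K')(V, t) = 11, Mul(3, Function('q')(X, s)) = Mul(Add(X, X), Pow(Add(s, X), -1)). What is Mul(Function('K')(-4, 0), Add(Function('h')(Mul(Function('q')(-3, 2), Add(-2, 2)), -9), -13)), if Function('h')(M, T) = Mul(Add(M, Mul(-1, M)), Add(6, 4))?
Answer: -143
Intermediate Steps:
Function('q')(X, s) = Mul(Rational(2, 3), X, Pow(Add(X, s), -1)) (Function('q')(X, s) = Mul(Rational(1, 3), Mul(Add(X, X), Pow(Add(s, X), -1))) = Mul(Rational(1, 3), Mul(Mul(2, X), Pow(Add(X, s), -1))) = Mul(Rational(1, 3), Mul(2, X, Pow(Add(X, s), -1))) = Mul(Rational(2, 3), X, Pow(Add(X, s), -1)))
Function('h')(M, T) = 0 (Function('h')(M, T) = Mul(0, 10) = 0)
Mul(Function('K')(-4, 0), Add(Function('h')(Mul(Function('q')(-3, 2), Add(-2, 2)), -9), -13)) = Mul(11, Add(0, -13)) = Mul(11, -13) = -143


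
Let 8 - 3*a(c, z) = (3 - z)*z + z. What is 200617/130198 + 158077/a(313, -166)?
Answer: 33703472207/1837614572 ≈ 18.341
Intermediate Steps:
a(c, z) = 8/3 - z/3 - z*(3 - z)/3 (a(c, z) = 8/3 - ((3 - z)*z + z)/3 = 8/3 - (z*(3 - z) + z)/3 = 8/3 - (z + z*(3 - z))/3 = 8/3 + (-z/3 - z*(3 - z)/3) = 8/3 - z/3 - z*(3 - z)/3)
200617/130198 + 158077/a(313, -166) = 200617/130198 + 158077/(8/3 - 4/3*(-166) + (⅓)*(-166)²) = 200617*(1/130198) + 158077/(8/3 + 664/3 + (⅓)*27556) = 200617/130198 + 158077/(8/3 + 664/3 + 27556/3) = 200617/130198 + 158077/(28228/3) = 200617/130198 + 158077*(3/28228) = 200617/130198 + 474231/28228 = 33703472207/1837614572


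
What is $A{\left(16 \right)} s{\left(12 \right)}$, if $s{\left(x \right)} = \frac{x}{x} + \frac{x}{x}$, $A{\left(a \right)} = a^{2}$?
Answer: $512$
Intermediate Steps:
$s{\left(x \right)} = 2$ ($s{\left(x \right)} = 1 + 1 = 2$)
$A{\left(16 \right)} s{\left(12 \right)} = 16^{2} \cdot 2 = 256 \cdot 2 = 512$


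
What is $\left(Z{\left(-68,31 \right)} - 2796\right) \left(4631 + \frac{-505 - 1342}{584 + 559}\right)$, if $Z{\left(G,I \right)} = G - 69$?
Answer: $- \frac{15519635138}{1143} \approx -1.3578 \cdot 10^{7}$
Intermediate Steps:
$Z{\left(G,I \right)} = -69 + G$
$\left(Z{\left(-68,31 \right)} - 2796\right) \left(4631 + \frac{-505 - 1342}{584 + 559}\right) = \left(\left(-69 - 68\right) - 2796\right) \left(4631 + \frac{-505 - 1342}{584 + 559}\right) = \left(-137 - 2796\right) \left(4631 - \frac{1847}{1143}\right) = - 2933 \left(4631 - \frac{1847}{1143}\right) = \left(-2933\right) \frac{5291386}{1143} = - \frac{15519635138}{1143}$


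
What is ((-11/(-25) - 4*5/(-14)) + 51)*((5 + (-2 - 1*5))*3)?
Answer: -55512/175 ≈ -317.21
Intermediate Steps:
((-11/(-25) - 4*5/(-14)) + 51)*((5 + (-2 - 1*5))*3) = ((-11*(-1/25) - 20*(-1/14)) + 51)*((5 + (-2 - 5))*3) = ((11/25 + 10/7) + 51)*((5 - 7)*3) = (327/175 + 51)*(-2*3) = (9252/175)*(-6) = -55512/175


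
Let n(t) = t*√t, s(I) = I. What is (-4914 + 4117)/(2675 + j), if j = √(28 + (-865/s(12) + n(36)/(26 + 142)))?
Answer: -35817180/120215219 + 1594*I*√75495/601076095 ≈ -0.29794 + 0.00072865*I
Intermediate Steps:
n(t) = t^(3/2)
j = I*√75495/42 (j = √(28 + (-865/12 + 36^(3/2)/(26 + 142))) = √(28 + (-865*1/12 + 216/168)) = √(28 + (-865/12 + 216*(1/168))) = √(28 + (-865/12 + 9/7)) = √(28 - 5947/84) = √(-3595/84) = I*√75495/42 ≈ 6.542*I)
(-4914 + 4117)/(2675 + j) = (-4914 + 4117)/(2675 + I*√75495/42) = -797/(2675 + I*√75495/42)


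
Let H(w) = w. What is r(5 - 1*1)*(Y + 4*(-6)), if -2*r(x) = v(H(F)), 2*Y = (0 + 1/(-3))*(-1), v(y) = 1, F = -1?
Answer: 143/12 ≈ 11.917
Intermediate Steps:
Y = ⅙ (Y = ((0 + 1/(-3))*(-1))/2 = ((0 + 1*(-⅓))*(-1))/2 = ((0 - ⅓)*(-1))/2 = (-⅓*(-1))/2 = (½)*(⅓) = ⅙ ≈ 0.16667)
r(x) = -½ (r(x) = -½*1 = -½)
r(5 - 1*1)*(Y + 4*(-6)) = -(⅙ + 4*(-6))/2 = -(⅙ - 24)/2 = -½*(-143/6) = 143/12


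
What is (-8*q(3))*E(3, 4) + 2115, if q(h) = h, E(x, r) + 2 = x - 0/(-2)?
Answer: 2091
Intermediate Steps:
E(x, r) = -2 + x (E(x, r) = -2 + (x - 0/(-2)) = -2 + (x - 0*(-1)/2) = -2 + (x - 1*0) = -2 + (x + 0) = -2 + x)
(-8*q(3))*E(3, 4) + 2115 = (-8*3)*(-2 + 3) + 2115 = -24*1 + 2115 = -24 + 2115 = 2091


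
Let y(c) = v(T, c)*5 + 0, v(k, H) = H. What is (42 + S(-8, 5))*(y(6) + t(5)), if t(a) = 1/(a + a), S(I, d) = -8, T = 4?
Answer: 5117/5 ≈ 1023.4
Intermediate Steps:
t(a) = 1/(2*a)
y(c) = 5*c (y(c) = c*5 + 0 = 5*c + 0 = 5*c)
(42 + S(-8, 5))*(y(6) + t(5)) = (42 - 8)*(5*6 + (½)/5) = 34*(30 + (½)*(⅕)) = 34*(30 + ⅒) = 34*(301/10) = 5117/5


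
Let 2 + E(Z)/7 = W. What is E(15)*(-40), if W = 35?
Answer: -9240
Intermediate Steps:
E(Z) = 231 (E(Z) = -14 + 7*35 = -14 + 245 = 231)
E(15)*(-40) = 231*(-40) = -9240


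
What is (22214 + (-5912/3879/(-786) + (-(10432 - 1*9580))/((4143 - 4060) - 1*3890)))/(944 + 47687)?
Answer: 1591627259782/3484362956679 ≈ 0.45679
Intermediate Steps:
(22214 + (-5912/3879/(-786) + (-(10432 - 1*9580))/((4143 - 4060) - 1*3890)))/(944 + 47687) = (22214 + (-5912*1/3879*(-1/786) + (-(10432 - 9580))/(83 - 3890)))/48631 = (22214 + (-5912/3879*(-1/786) - 1*852/(-3807)))*(1/48631) = (22214 + (2956/1524447 - 852*(-1/3807)))*(1/48631) = (22214 + (2956/1524447 + 284/1269))*(1/48631) = (22214 + 16173856/71649009)*(1/48631) = (1591627259782/71649009)*(1/48631) = 1591627259782/3484362956679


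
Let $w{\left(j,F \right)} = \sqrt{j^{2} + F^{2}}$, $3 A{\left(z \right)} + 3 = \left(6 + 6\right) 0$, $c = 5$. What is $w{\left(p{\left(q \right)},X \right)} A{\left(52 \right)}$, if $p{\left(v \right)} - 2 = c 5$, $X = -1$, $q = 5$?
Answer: $- \sqrt{730} \approx -27.019$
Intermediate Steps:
$A{\left(z \right)} = -1$ ($A{\left(z \right)} = -1 + \frac{\left(6 + 6\right) 0}{3} = -1 + \frac{12 \cdot 0}{3} = -1 + \frac{1}{3} \cdot 0 = -1 + 0 = -1$)
$p{\left(v \right)} = 27$ ($p{\left(v \right)} = 2 + 5 \cdot 5 = 2 + 25 = 27$)
$w{\left(j,F \right)} = \sqrt{F^{2} + j^{2}}$
$w{\left(p{\left(q \right)},X \right)} A{\left(52 \right)} = \sqrt{\left(-1\right)^{2} + 27^{2}} \left(-1\right) = \sqrt{1 + 729} \left(-1\right) = \sqrt{730} \left(-1\right) = - \sqrt{730}$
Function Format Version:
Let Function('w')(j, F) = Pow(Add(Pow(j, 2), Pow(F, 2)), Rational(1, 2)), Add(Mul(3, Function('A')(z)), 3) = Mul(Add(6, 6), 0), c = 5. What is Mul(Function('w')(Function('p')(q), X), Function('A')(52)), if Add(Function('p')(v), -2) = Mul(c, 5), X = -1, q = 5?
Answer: Mul(-1, Pow(730, Rational(1, 2))) ≈ -27.019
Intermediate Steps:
Function('A')(z) = -1 (Function('A')(z) = Add(-1, Mul(Rational(1, 3), Mul(Add(6, 6), 0))) = Add(-1, Mul(Rational(1, 3), Mul(12, 0))) = Add(-1, Mul(Rational(1, 3), 0)) = Add(-1, 0) = -1)
Function('p')(v) = 27 (Function('p')(v) = Add(2, Mul(5, 5)) = Add(2, 25) = 27)
Function('w')(j, F) = Pow(Add(Pow(F, 2), Pow(j, 2)), Rational(1, 2))
Mul(Function('w')(Function('p')(q), X), Function('A')(52)) = Mul(Pow(Add(Pow(-1, 2), Pow(27, 2)), Rational(1, 2)), -1) = Mul(Pow(Add(1, 729), Rational(1, 2)), -1) = Mul(Pow(730, Rational(1, 2)), -1) = Mul(-1, Pow(730, Rational(1, 2)))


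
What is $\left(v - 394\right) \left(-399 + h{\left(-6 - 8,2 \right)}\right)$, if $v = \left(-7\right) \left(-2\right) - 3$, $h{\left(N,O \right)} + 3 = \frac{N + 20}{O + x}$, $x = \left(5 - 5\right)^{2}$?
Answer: $152817$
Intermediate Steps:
$x = 0$ ($x = 0^{2} = 0$)
$h{\left(N,O \right)} = -3 + \frac{20 + N}{O}$ ($h{\left(N,O \right)} = -3 + \frac{N + 20}{O + 0} = -3 + \frac{20 + N}{O}$)
$v = 11$ ($v = 14 - 3 = 11$)
$\left(v - 394\right) \left(-399 + h{\left(-6 - 8,2 \right)}\right) = \left(11 - 394\right) \left(-399 + \frac{20 - 14 - 6}{2}\right) = - 383 \left(-399 + \frac{20 - 14 - 6}{2}\right) = - 383 \left(-399 + \frac{1}{2} \cdot 0\right) = - 383 \left(-399 + 0\right) = \left(-383\right) \left(-399\right) = 152817$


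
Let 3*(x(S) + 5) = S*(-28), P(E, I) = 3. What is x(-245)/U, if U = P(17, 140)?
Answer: 6845/9 ≈ 760.56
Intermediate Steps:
x(S) = -5 - 28*S/3 (x(S) = -5 + (S*(-28))/3 = -5 + (-28*S)/3 = -5 - 28*S/3)
U = 3
x(-245)/U = (-5 - 28/3*(-245))/3 = (-5 + 6860/3)*(1/3) = (6845/3)*(1/3) = 6845/9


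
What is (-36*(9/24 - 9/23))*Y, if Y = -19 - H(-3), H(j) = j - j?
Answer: -513/46 ≈ -11.152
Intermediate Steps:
H(j) = 0
Y = -19 (Y = -19 - 1*0 = -19 + 0 = -19)
(-36*(9/24 - 9/23))*Y = -36*(9/24 - 9/23)*(-19) = -36*(9*(1/24) - 9*1/23)*(-19) = -36*(3/8 - 9/23)*(-19) = -36*(-3/184)*(-19) = (27/46)*(-19) = -513/46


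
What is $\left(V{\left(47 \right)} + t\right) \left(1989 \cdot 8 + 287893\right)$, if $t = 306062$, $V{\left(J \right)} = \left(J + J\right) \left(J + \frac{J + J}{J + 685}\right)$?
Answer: $\frac{17262214986445}{183} \approx 9.4329 \cdot 10^{10}$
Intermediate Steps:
$V{\left(J \right)} = 2 J \left(J + \frac{2 J}{685 + J}\right)$
$\left(V{\left(47 \right)} + t\right) \left(1989 \cdot 8 + 287893\right) = \left(\frac{2 \cdot 47^{2} \left(687 + 47\right)}{685 + 47} + 306062\right) \left(1989 \cdot 8 + 287893\right) = \left(2 \cdot 2209 \cdot \frac{1}{732} \cdot 734 + 306062\right) \left(15912 + 287893\right) = \left(2 \cdot 2209 \cdot \frac{1}{732} \cdot 734 + 306062\right) 303805 = \left(\frac{810703}{183} + 306062\right) 303805 = \frac{56820049}{183} \cdot 303805 = \frac{17262214986445}{183}$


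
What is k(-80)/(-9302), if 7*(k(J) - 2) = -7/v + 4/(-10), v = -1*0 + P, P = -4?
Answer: -307/1302280 ≈ -0.00023574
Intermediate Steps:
v = -4 (v = -1*0 - 4 = 0 - 4 = -4)
k(J) = 307/140 (k(J) = 2 + (-7/(-4) + 4/(-10))/7 = 2 + (-7*(-1/4) + 4*(-1/10))/7 = 2 + (7/4 - 2/5)/7 = 2 + (1/7)*(27/20) = 2 + 27/140 = 307/140)
k(-80)/(-9302) = (307/140)/(-9302) = (307/140)*(-1/9302) = -307/1302280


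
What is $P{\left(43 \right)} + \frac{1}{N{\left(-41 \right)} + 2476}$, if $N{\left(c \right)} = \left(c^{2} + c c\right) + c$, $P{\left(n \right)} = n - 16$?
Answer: $\frac{156520}{5797} \approx 27.0$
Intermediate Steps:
$P{\left(n \right)} = -16 + n$
$N{\left(c \right)} = c + 2 c^{2}$ ($N{\left(c \right)} = \left(c^{2} + c^{2}\right) + c = 2 c^{2} + c = c + 2 c^{2}$)
$P{\left(43 \right)} + \frac{1}{N{\left(-41 \right)} + 2476} = \left(-16 + 43\right) + \frac{1}{- 41 \left(1 + 2 \left(-41\right)\right) + 2476} = 27 + \frac{1}{- 41 \left(1 - 82\right) + 2476} = 27 + \frac{1}{\left(-41\right) \left(-81\right) + 2476} = 27 + \frac{1}{3321 + 2476} = 27 + \frac{1}{5797} = \frac{156520}{5797}$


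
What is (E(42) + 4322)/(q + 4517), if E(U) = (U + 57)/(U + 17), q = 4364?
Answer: 255097/523979 ≈ 0.48685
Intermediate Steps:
E(U) = (57 + U)/(17 + U)
(E(42) + 4322)/(q + 4517) = ((57 + 42)/(17 + 42) + 4322)/(4364 + 4517) = (99/59 + 4322)/8881 = ((1/59)*99 + 4322)*(1/8881) = (99/59 + 4322)*(1/8881) = (255097/59)*(1/8881) = 255097/523979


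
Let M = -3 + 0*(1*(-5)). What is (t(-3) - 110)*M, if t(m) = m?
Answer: 339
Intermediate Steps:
M = -3 (M = -3 + 0*(-5) = -3 + 0 = -3)
(t(-3) - 110)*M = (-3 - 110)*(-3) = -113*(-3) = 339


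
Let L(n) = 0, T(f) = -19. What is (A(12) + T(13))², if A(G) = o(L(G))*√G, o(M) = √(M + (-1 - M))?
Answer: 349 - 76*I*√3 ≈ 349.0 - 131.64*I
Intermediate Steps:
o(M) = I (o(M) = √(-1) = I)
A(G) = I*√G
(A(12) + T(13))² = (I*√12 - 19)² = (I*(2*√3) - 19)² = (2*I*√3 - 19)² = (-19 + 2*I*√3)²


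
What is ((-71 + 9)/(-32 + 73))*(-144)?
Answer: 8928/41 ≈ 217.76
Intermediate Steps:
((-71 + 9)/(-32 + 73))*(-144) = -62/41*(-144) = 8928/41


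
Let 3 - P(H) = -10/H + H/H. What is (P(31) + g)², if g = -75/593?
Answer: 1629817641/337934689 ≈ 4.8229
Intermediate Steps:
P(H) = 2 + 10/H (P(H) = 3 - (-10/H + H/H) = 3 - (-10/H + 1) = 3 - (1 - 10/H) = 3 + (-1 + 10/H) = 2 + 10/H)
g = -75/593 (g = -75*1/593 = -75/593 ≈ -0.12648)
(P(31) + g)² = ((2 + 10/31) - 75/593)² = (72/31 - 75/593)² = (40371/18383)² = 1629817641/337934689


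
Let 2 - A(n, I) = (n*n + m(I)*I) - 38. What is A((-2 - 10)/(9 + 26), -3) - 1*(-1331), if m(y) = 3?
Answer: 1690356/1225 ≈ 1379.9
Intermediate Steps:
A(n, I) = 40 - n**2 - 3*I (A(n, I) = 2 - ((n*n + 3*I) - 38) = 2 - ((n**2 + 3*I) - 38) = 2 - (-38 + n**2 + 3*I) = 2 + (38 - n**2 - 3*I) = 40 - n**2 - 3*I)
A((-2 - 10)/(9 + 26), -3) - 1*(-1331) = (40 - ((-2 - 10)/(9 + 26))**2 - 3*(-3)) - 1*(-1331) = (40 - (-12/35)**2 + 9) + 1331 = (40 - 1*144/1225 + 9) + 1331 = (40 - 144/1225 + 9) + 1331 = 59881/1225 + 1331 = 1690356/1225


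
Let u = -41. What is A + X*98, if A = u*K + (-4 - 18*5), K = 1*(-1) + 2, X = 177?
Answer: 17211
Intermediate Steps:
K = 1 (K = -1 + 2 = 1)
A = -135 (A = -41*1 + (-4 - 18*5) = -41 + (-4 - 3*30) = -41 + (-4 - 90) = -41 - 94 = -135)
A + X*98 = -135 + 177*98 = -135 + 17346 = 17211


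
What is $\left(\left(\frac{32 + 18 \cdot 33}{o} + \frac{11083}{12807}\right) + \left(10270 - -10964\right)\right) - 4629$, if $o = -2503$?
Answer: $\frac{532308291772}{32055921} \approx 16606.0$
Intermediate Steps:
$\left(\left(\frac{32 + 18 \cdot 33}{o} + \frac{11083}{12807}\right) + \left(10270 - -10964\right)\right) - 4629 = \left(\left(\frac{32 + 18 \cdot 33}{-2503} + \frac{11083}{12807}\right) + \left(10270 - -10964\right)\right) - 4629 = \left(\left(\left(32 + 594\right) \left(- \frac{1}{2503}\right) + 11083 \cdot \frac{1}{12807}\right) + \left(10270 + 10964\right)\right) - 4629 = \left(\left(626 \left(- \frac{1}{2503}\right) + \frac{11083}{12807}\right) + 21234\right) - 4629 = \left(\left(- \frac{626}{2503} + \frac{11083}{12807}\right) + 21234\right) - 4629 = \left(\frac{19723567}{32055921} + 21234\right) - 4629 = \frac{680695150081}{32055921} - 4629 = \frac{532308291772}{32055921}$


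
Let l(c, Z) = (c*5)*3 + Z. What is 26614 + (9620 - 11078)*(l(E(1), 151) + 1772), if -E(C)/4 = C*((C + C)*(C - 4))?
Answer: -3302000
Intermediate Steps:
E(C) = -8*C²*(-4 + C) (E(C) = -4*C*(C + C)*(C - 4) = -4*C*(2*C)*(-4 + C) = -4*C*2*C*(-4 + C) = -8*C²*(-4 + C))
l(c, Z) = Z + 15*c (l(c, Z) = (5*c)*3 + Z = 15*c + Z = Z + 15*c)
26614 + (9620 - 11078)*(l(E(1), 151) + 1772) = 26614 + (9620 - 11078)*((151 + 15*(8*1²*(4 - 1*1))) + 1772) = 26614 - 1458*((151 + 15*(8*1*(4 - 1))) + 1772) = 26614 - 1458*((151 + 15*(8*1*3)) + 1772) = 26614 - 1458*((151 + 15*24) + 1772) = 26614 - 1458*((151 + 360) + 1772) = 26614 - 1458*(511 + 1772) = 26614 - 1458*2283 = 26614 - 3328614 = -3302000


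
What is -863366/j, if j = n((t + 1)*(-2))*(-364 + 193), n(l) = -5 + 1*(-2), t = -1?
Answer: -123338/171 ≈ -721.27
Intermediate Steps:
n(l) = -7 (n(l) = -5 - 2 = -7)
j = 1197 (j = -7*(-364 + 193) = -7*(-171) = 1197)
-863366/j = -863366/1197 = -863366*1/1197 = -123338/171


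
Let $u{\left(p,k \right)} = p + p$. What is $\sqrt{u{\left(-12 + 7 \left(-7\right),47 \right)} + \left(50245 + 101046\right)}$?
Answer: $\sqrt{151169} \approx 388.8$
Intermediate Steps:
$u{\left(p,k \right)} = 2 p$
$\sqrt{u{\left(-12 + 7 \left(-7\right),47 \right)} + \left(50245 + 101046\right)} = \sqrt{2 \left(-12 + 7 \left(-7\right)\right) + \left(50245 + 101046\right)} = \sqrt{2 \left(-12 - 49\right) + 151291} = \sqrt{2 \left(-61\right) + 151291} = \sqrt{-122 + 151291} = \sqrt{151169}$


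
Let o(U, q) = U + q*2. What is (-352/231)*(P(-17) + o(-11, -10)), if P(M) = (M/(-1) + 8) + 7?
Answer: -32/21 ≈ -1.5238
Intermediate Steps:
o(U, q) = U + 2*q
P(M) = 15 - M (P(M) = (M*(-1) + 8) + 7 = (-M + 8) + 7 = (8 - M) + 7 = 15 - M)
(-352/231)*(P(-17) + o(-11, -10)) = (-352/231)*((15 - 1*(-17)) + (-11 + 2*(-10))) = (-352*1/231)*((15 + 17) + (-11 - 20)) = -32*(32 - 31)/21 = -32/21*1 = -32/21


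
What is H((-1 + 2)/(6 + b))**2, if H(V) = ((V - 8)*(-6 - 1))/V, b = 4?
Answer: 305809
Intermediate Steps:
H(V) = (56 - 7*V)/V (H(V) = ((-8 + V)*(-7))/V = (56 - 7*V)/V)
H((-1 + 2)/(6 + b))**2 = (-7 + 56/(((-1 + 2)/(6 + 4))))**2 = (-7 + 56/((1/10)))**2 = (-7 + 56/((1*(1/10))))**2 = (-7 + 56/(1/10))**2 = (-7 + 56*10)**2 = (-7 + 560)**2 = 553**2 = 305809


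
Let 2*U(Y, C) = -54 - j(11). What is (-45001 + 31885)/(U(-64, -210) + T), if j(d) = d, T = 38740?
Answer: -8744/25805 ≈ -0.33885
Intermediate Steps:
U(Y, C) = -65/2 (U(Y, C) = (-54 - 1*11)/2 = (-54 - 11)/2 = (½)*(-65) = -65/2)
(-45001 + 31885)/(U(-64, -210) + T) = (-45001 + 31885)/(-65/2 + 38740) = -13116/77415/2 = -13116*2/77415 = -8744/25805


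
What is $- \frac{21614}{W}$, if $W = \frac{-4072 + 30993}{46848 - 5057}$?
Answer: $- \frac{903270674}{26921} \approx -33553.0$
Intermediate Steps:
$W = \frac{26921}{41791} \approx 0.64418$
$- \frac{21614}{W} = - \frac{21614}{\frac{26921}{41791}} = \left(-21614\right) \frac{41791}{26921} = - \frac{903270674}{26921}$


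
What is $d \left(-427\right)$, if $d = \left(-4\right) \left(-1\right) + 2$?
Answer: $-2562$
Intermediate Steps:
$d = 6$ ($d = 4 + 2 = 6$)
$d \left(-427\right) = 6 \left(-427\right) = -2562$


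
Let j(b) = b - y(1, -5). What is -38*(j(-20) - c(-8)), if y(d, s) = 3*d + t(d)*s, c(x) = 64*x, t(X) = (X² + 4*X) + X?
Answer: -19722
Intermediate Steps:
t(X) = X² + 5*X
y(d, s) = 3*d + d*s*(5 + d) (y(d, s) = 3*d + (d*(5 + d))*s = 3*d + d*s*(5 + d))
j(b) = 27 + b (j(b) = b - (3 - 5*(5 + 1)) = b - (3 - 5*6) = b - (3 - 30) = b - (-27) = b - 1*(-27) = b + 27 = 27 + b)
-38*(j(-20) - c(-8)) = -38*((27 - 20) - 64*(-8)) = -38*(7 - 1*(-512)) = -38*(7 + 512) = -38*519 = -19722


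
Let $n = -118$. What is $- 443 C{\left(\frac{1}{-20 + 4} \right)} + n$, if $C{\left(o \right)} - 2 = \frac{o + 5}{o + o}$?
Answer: $\frac{32989}{2} \approx 16495.0$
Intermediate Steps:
$C{\left(o \right)} = 2 + \frac{5 + o}{2 o}$ ($C{\left(o \right)} = 2 + \frac{o + 5}{o + o} = 2 + \frac{5 + o}{2 o}$)
$- 443 C{\left(\frac{1}{-20 + 4} \right)} + n = - 443 \frac{5 \left(1 + \frac{1}{-20 + 4}\right)}{2 \frac{1}{-20 + 4}} - 118 = - 443 \frac{5 \left(1 + \frac{1}{-16}\right)}{2 \frac{1}{-16}} - 118 = - 443 \frac{5 \left(1 - \frac{1}{16}\right)}{2 \left(- \frac{1}{16}\right)} - 118 = - 443 \cdot \frac{5}{2} \left(-16\right) \frac{15}{16} - 118 = \left(-443\right) \left(- \frac{75}{2}\right) - 118 = \frac{33225}{2} - 118 = \frac{32989}{2}$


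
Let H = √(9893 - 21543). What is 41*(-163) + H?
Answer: -6683 + 5*I*√466 ≈ -6683.0 + 107.94*I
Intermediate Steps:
H = 5*I*√466 (H = √(-11650) = 5*I*√466 ≈ 107.94*I)
41*(-163) + H = 41*(-163) + 5*I*√466 = -6683 + 5*I*√466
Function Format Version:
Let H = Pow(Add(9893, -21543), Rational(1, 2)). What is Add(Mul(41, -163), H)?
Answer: Add(-6683, Mul(5, I, Pow(466, Rational(1, 2)))) ≈ Add(-6683.0, Mul(107.94, I))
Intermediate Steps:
H = Mul(5, I, Pow(466, Rational(1, 2))) (H = Pow(-11650, Rational(1, 2)) = Mul(5, I, Pow(466, Rational(1, 2))) ≈ Mul(107.94, I))
Add(Mul(41, -163), H) = Add(Mul(41, -163), Mul(5, I, Pow(466, Rational(1, 2)))) = Add(-6683, Mul(5, I, Pow(466, Rational(1, 2))))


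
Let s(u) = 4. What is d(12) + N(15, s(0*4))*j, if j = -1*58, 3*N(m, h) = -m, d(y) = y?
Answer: 302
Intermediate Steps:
N(m, h) = -m/3 (N(m, h) = (-m)/3 = -m/3)
j = -58
d(12) + N(15, s(0*4))*j = 12 - ⅓*15*(-58) = 12 - 5*(-58) = 12 + 290 = 302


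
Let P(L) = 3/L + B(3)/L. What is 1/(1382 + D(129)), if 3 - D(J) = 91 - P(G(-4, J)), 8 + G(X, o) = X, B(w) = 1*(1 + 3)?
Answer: 12/15521 ≈ 0.00077315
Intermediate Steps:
B(w) = 4 (B(w) = 1*4 = 4)
G(X, o) = -8 + X
P(L) = 7/L (P(L) = 3/L + 4/L = 7/L)
D(J) = -1063/12 (D(J) = 3 - (91 - 7/(-8 - 4)) = 3 - (91 - 7/(-12)) = 3 - (91 - 7*(-1)/12) = 3 - (91 - 1*(-7/12)) = 3 - (91 + 7/12) = 3 - 1*1099/12 = 3 - 1099/12 = -1063/12)
1/(1382 + D(129)) = 1/(1382 - 1063/12) = 1/(15521/12) = 12/15521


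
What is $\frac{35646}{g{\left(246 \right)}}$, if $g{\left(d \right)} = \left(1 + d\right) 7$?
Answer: $\frac{2742}{133} \approx 20.617$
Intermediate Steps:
$g{\left(d \right)} = 7 + 7 d$
$\frac{35646}{g{\left(246 \right)}} = \frac{35646}{7 + 7 \cdot 246} = \frac{35646}{7 + 1722} = \frac{35646}{1729} = 35646 \cdot \frac{1}{1729} = \frac{2742}{133}$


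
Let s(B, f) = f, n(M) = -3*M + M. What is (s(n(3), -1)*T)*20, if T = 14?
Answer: -280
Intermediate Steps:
n(M) = -2*M
(s(n(3), -1)*T)*20 = -1*14*20 = -14*20 = -280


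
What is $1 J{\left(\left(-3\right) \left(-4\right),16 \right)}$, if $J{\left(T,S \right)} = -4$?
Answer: $-4$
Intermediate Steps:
$1 J{\left(\left(-3\right) \left(-4\right),16 \right)} = 1 \left(-4\right) = -4$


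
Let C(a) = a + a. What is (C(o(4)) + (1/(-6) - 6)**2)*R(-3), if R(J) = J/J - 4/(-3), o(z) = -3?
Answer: 8071/108 ≈ 74.731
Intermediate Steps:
R(J) = 7/3 (R(J) = 1 - 4*(-1/3) = 1 + 4/3 = 7/3)
C(a) = 2*a
(C(o(4)) + (1/(-6) - 6)**2)*R(-3) = (2*(-3) + (1/(-6) - 6)**2)*(7/3) = (-6 + (-1/6 - 6)**2)*(7/3) = (-6 + (-37/6)**2)*(7/3) = (-6 + 1369/36)*(7/3) = (1153/36)*(7/3) = 8071/108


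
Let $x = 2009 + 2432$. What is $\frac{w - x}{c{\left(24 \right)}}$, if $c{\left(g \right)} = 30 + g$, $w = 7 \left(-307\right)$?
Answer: $- \frac{3295}{27} \approx -122.04$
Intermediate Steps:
$x = 4441$
$w = -2149$
$\frac{w - x}{c{\left(24 \right)}} = \frac{-2149 - 4441}{30 + 24} = \frac{-2149 - 4441}{54} = \left(-6590\right) \frac{1}{54} = - \frac{3295}{27}$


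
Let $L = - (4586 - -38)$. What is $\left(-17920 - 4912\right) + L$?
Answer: $-27456$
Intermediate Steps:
$L = -4624$ ($L = - (4586 + 38) = \left(-1\right) 4624 = -4624$)
$\left(-17920 - 4912\right) + L = \left(-17920 - 4912\right) - 4624 = -22832 - 4624 = -27456$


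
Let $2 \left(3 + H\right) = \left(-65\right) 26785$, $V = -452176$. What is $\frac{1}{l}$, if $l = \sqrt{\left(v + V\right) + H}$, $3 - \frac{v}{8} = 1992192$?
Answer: $- \frac{i \sqrt{69040814}}{34520407} \approx - 0.0002407 i$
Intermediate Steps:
$v = -15937512$ ($v = 24 - 15937536 = -15937512$)
$H = - \frac{1741031}{2}$ ($H = -3 + \frac{\left(-65\right) 26785}{2} = -3 + \frac{1}{2} \left(-1741025\right) = -3 - \frac{1741025}{2} = - \frac{1741031}{2} \approx -8.7052 \cdot 10^{5}$)
$l = \frac{i \sqrt{69040814}}{2}$ ($l = \sqrt{\left(-15937512 - 452176\right) - \frac{1741031}{2}} = \sqrt{-16389688 - \frac{1741031}{2}} = \sqrt{- \frac{34520407}{2}} = \frac{i \sqrt{69040814}}{2} \approx 4154.5 i$)
$\frac{1}{l} = \frac{1}{\frac{1}{2} i \sqrt{69040814}} = - \frac{i \sqrt{69040814}}{34520407}$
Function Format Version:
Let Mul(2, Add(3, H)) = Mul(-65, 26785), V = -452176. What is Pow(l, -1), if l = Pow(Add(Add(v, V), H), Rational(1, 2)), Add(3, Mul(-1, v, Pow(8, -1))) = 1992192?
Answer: Mul(Rational(-1, 34520407), I, Pow(69040814, Rational(1, 2))) ≈ Mul(-0.00024070, I)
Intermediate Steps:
v = -15937512 (v = Add(24, Mul(-8, 1992192)) = Add(24, -15937536) = -15937512)
H = Rational(-1741031, 2) (H = Add(-3, Mul(Rational(1, 2), Mul(-65, 26785))) = Add(-3, Mul(Rational(1, 2), -1741025)) = Add(-3, Rational(-1741025, 2)) = Rational(-1741031, 2) ≈ -8.7052e+5)
l = Mul(Rational(1, 2), I, Pow(69040814, Rational(1, 2))) (l = Pow(Add(Add(-15937512, -452176), Rational(-1741031, 2)), Rational(1, 2)) = Pow(Add(-16389688, Rational(-1741031, 2)), Rational(1, 2)) = Pow(Rational(-34520407, 2), Rational(1, 2)) = Mul(Rational(1, 2), I, Pow(69040814, Rational(1, 2))) ≈ Mul(4154.5, I))
Pow(l, -1) = Pow(Mul(Rational(1, 2), I, Pow(69040814, Rational(1, 2))), -1) = Mul(Rational(-1, 34520407), I, Pow(69040814, Rational(1, 2)))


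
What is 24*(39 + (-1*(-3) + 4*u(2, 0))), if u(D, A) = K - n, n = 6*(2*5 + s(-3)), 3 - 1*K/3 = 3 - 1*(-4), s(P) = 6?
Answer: -9360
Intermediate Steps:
K = -12 (K = 9 - 3*(3 - 1*(-4)) = 9 - 3*(3 + 4) = 9 - 3*7 = 9 - 21 = -12)
n = 96 (n = 6*(2*5 + 6) = 6*(10 + 6) = 6*16 = 96)
u(D, A) = -108 (u(D, A) = -12 - 1*96 = -12 - 96 = -108)
24*(39 + (-1*(-3) + 4*u(2, 0))) = 24*(39 + (-1*(-3) + 4*(-108))) = 24*(39 + (3 - 432)) = 24*(39 - 429) = 24*(-390) = -9360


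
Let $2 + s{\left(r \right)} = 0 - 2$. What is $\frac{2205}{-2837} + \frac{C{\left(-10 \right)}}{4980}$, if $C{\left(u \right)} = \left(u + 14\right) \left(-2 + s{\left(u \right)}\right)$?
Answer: $- \frac{920749}{1177355} \approx -0.78205$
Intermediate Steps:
$s{\left(r \right)} = -4$ ($s{\left(r \right)} = -2 + \left(0 - 2\right) = -2 - 2 = -4$)
$C{\left(u \right)} = -84 - 6 u$ ($C{\left(u \right)} = \left(u + 14\right) \left(-2 - 4\right) = \left(14 + u\right) \left(-6\right) = -84 - 6 u$)
$\frac{2205}{-2837} + \frac{C{\left(-10 \right)}}{4980} = \frac{2205}{-2837} + \frac{-84 - -60}{4980} = 2205 \left(- \frac{1}{2837}\right) + \left(-84 + 60\right) \frac{1}{4980} = - \frac{2205}{2837} - \frac{2}{415} = - \frac{920749}{1177355}$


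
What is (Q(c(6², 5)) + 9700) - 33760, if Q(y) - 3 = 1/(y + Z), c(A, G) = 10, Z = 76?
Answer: -2068901/86 ≈ -24057.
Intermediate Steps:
Q(y) = 3 + 1/(76 + y) (Q(y) = 3 + 1/(y + 76) = 3 + 1/(76 + y))
(Q(c(6², 5)) + 9700) - 33760 = ((229 + 3*10)/(76 + 10) + 9700) - 33760 = ((229 + 30)/86 + 9700) - 33760 = ((1/86)*259 + 9700) - 33760 = (259/86 + 9700) - 33760 = 834459/86 - 33760 = -2068901/86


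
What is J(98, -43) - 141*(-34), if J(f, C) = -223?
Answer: 4571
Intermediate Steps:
J(98, -43) - 141*(-34) = -223 - 141*(-34) = -223 - 1*(-4794) = -223 + 4794 = 4571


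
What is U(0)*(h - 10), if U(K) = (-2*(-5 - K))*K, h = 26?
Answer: 0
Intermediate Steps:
U(K) = K*(10 + 2*K) (U(K) = (10 + 2*K)*K = K*(10 + 2*K))
U(0)*(h - 10) = (2*0*(5 + 0))*(26 - 10) = (2*0*5)*16 = 0*16 = 0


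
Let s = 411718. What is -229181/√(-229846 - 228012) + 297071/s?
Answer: 297071/411718 + 229181*I*√457858/457858 ≈ 0.72154 + 338.7*I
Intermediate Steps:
-229181/√(-229846 - 228012) + 297071/s = -229181/√(-229846 - 228012) + 297071/411718 = -229181*(-I*√457858/457858) + 297071*(1/411718) = -229181*(-I*√457858/457858) + 297071/411718 = -(-229181)*I*√457858/457858 + 297071/411718 = 229181*I*√457858/457858 + 297071/411718 = 297071/411718 + 229181*I*√457858/457858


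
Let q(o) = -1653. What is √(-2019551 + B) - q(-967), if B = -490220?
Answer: 1653 + I*√2509771 ≈ 1653.0 + 1584.2*I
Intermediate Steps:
√(-2019551 + B) - q(-967) = √(-2019551 - 490220) - 1*(-1653) = √(-2509771) + 1653 = I*√2509771 + 1653 = 1653 + I*√2509771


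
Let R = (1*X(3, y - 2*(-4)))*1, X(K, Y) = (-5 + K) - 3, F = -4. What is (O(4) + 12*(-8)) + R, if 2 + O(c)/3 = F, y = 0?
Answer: -119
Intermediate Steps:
X(K, Y) = -8 + K
O(c) = -18 (O(c) = -6 + 3*(-4) = -6 - 12 = -18)
R = -5 (R = (1*(-8 + 3))*1 = (1*(-5))*1 = -5*1 = -5)
(O(4) + 12*(-8)) + R = (-18 + 12*(-8)) - 5 = (-18 - 96) - 5 = -114 - 5 = -119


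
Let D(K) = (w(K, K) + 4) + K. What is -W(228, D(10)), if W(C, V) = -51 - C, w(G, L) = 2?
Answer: 279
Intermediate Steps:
D(K) = 6 + K (D(K) = (2 + 4) + K = 6 + K)
-W(228, D(10)) = -(-51 - 1*228) = -(-51 - 228) = -1*(-279) = 279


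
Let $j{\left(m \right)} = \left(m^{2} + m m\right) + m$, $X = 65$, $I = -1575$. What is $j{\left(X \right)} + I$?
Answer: $6940$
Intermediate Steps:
$j{\left(m \right)} = m + 2 m^{2}$ ($j{\left(m \right)} = \left(m^{2} + m^{2}\right) + m = 2 m^{2} + m = m + 2 m^{2}$)
$j{\left(X \right)} + I = 65 \left(1 + 2 \cdot 65\right) - 1575 = 65 \left(1 + 130\right) - 1575 = 65 \cdot 131 - 1575 = 8515 - 1575 = 6940$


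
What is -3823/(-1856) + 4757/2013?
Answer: 16524691/3736128 ≈ 4.4229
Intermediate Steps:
-3823/(-1856) + 4757/2013 = -3823*(-1/1856) + 4757*(1/2013) = 3823/1856 + 4757/2013 = 16524691/3736128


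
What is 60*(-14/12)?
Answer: -70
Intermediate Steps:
60*(-14/12) = 60*(-14*1/12) = 60*(-7/6) = -70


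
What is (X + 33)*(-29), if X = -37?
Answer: 116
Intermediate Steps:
(X + 33)*(-29) = (-37 + 33)*(-29) = -4*(-29) = 116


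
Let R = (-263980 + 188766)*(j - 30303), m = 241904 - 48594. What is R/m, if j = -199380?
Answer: 8637688581/96655 ≈ 89366.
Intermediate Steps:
m = 193310
R = 17275377162 (R = (-263980 + 188766)*(-199380 - 30303) = -75214*(-229683) = 17275377162)
R/m = 17275377162/193310 = 17275377162*(1/193310) = 8637688581/96655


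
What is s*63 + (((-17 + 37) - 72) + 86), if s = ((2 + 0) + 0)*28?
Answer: 3562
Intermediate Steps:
s = 56 (s = (2 + 0)*28 = 2*28 = 56)
s*63 + (((-17 + 37) - 72) + 86) = 56*63 + (((-17 + 37) - 72) + 86) = 3528 + ((20 - 72) + 86) = 3528 + (-52 + 86) = 3528 + 34 = 3562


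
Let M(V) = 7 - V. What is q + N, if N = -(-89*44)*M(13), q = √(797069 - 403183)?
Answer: -23496 + √393886 ≈ -22868.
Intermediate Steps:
q = √393886 ≈ 627.60
N = -23496 (N = -(-89*44)*(7 - 1*13) = -(-3916)*(7 - 13) = -(-3916)*(-6) = -1*23496 = -23496)
q + N = √393886 - 23496 = -23496 + √393886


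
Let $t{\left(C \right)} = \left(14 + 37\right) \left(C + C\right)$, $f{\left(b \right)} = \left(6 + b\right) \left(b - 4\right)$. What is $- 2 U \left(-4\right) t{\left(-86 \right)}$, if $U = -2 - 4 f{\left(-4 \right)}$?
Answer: $-4350912$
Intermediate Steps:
$f{\left(b \right)} = \left(-4 + b\right) \left(6 + b\right)$ ($f{\left(b \right)} = \left(6 + b\right) \left(-4 + b\right) = \left(-4 + b\right) \left(6 + b\right)$)
$t{\left(C \right)} = 102 C$ ($t{\left(C \right)} = 51 \cdot 2 C = 102 C$)
$U = 62$ ($U = -2 - 4 \left(-24 + \left(-4\right)^{2} + 2 \left(-4\right)\right) = -2 - 4 \left(-24 + 16 - 8\right) = -2 - -64 = -2 + 64 = 62$)
$- 2 U \left(-4\right) t{\left(-86 \right)} = \left(-2\right) 62 \left(-4\right) 102 \left(-86\right) = \left(-124\right) \left(-4\right) \left(-8772\right) = 496 \left(-8772\right) = -4350912$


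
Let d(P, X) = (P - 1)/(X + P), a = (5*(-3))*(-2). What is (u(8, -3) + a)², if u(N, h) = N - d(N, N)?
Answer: 361201/256 ≈ 1410.9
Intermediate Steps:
a = 30 (a = -15*(-2) = 30)
d(P, X) = (-1 + P)/(P + X)
u(N, h) = N - (-1 + N)/(2*N) (u(N, h) = N - (-1 + N)/(N + N) = N - (-1 + N)/(2*N))
(u(8, -3) + a)² = ((-½ + 8 + (½)/8) + 30)² = ((-½ + 8 + (½)*(⅛)) + 30)² = ((-½ + 8 + 1/16) + 30)² = (121/16 + 30)² = (601/16)² = 361201/256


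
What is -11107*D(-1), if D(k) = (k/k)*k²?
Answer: -11107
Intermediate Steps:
D(k) = k² (D(k) = 1*k² = k²)
-11107*D(-1) = -11107*(-1)² = -11107*1 = -11107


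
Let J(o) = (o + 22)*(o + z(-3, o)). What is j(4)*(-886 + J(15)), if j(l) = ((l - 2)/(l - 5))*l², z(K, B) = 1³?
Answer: 9408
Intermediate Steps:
z(K, B) = 1
j(l) = l²*(-2 + l)/(-5 + l) (j(l) = ((-2 + l)/(-5 + l))*l² = l²*(-2 + l)/(-5 + l))
J(o) = (1 + o)*(22 + o) (J(o) = (o + 22)*(o + 1) = (22 + o)*(1 + o) = (1 + o)*(22 + o))
j(4)*(-886 + J(15)) = (4²*(-2 + 4)/(-5 + 4))*(-886 + (22 + 15² + 23*15)) = (16*2/(-1))*(-886 + (22 + 225 + 345)) = (16*(-1)*2)*(-886 + 592) = -32*(-294) = 9408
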